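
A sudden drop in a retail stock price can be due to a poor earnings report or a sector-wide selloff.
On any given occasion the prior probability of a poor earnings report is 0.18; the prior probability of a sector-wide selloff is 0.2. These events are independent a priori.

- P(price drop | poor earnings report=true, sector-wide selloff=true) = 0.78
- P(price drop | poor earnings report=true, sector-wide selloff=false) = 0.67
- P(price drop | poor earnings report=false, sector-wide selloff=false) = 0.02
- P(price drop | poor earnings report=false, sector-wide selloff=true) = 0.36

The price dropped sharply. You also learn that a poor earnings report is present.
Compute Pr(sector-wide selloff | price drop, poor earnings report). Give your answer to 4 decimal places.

Pr(sector-wide selloff | price drop, poor earnings report) ≈ 0.2254

P(price drop | poor earnings report) = 0.67*0.8 + 0.78*0.2 = 0.536000 + 0.156000 = 0.692000
Restricting to configurations with sector-wide selloff present: 0.78*0.2 = 0.156000.
Hence the posterior is 0.156000/0.692000 ≈ 0.2254.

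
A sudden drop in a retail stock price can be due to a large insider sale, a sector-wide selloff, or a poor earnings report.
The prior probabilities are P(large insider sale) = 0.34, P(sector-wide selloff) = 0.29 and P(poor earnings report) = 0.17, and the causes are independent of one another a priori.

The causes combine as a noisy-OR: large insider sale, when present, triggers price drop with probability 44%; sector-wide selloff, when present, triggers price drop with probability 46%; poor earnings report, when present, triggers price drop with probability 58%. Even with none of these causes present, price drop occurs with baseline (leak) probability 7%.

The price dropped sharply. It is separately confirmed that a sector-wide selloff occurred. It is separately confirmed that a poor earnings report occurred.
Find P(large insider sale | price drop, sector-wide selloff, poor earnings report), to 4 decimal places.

Under noisy-OR, P(price drop | causes) = 1 − (1−0.07)·∏(1−qᵢ) over the active causes.
Enumerate both values of large insider sale and weight by the priors:
  P(price drop | sector-wide selloff, poor earnings report) = 0.789076×0.66 + 0.881883×0.34
        = 0.520790 + 0.299840 = 0.820630
Keeping only the large insider sale-present terms gives 0.299840, so
  P(large insider sale | price drop, sector-wide selloff, poor earnings report) = 0.299840 / 0.820630 ≈ 0.3654

P(large insider sale | price drop, sector-wide selloff, poor earnings report) ≈ 0.3654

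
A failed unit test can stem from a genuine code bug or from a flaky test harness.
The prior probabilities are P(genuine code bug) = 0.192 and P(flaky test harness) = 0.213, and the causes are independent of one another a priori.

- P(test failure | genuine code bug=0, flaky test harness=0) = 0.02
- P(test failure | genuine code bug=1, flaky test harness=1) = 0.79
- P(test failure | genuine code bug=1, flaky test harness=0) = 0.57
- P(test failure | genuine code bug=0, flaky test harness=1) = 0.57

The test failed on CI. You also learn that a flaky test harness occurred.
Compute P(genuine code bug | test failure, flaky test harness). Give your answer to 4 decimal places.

P(genuine code bug | test failure, flaky test harness) ≈ 0.2477

Numerator (weight on configurations with genuine code bug): 0.79*0.192 = 0.151680
Denominator P(test failure | flaky test harness): 0.57*0.808 + 0.79*0.192 = 0.612240
P(genuine code bug | test failure, flaky test harness) = 0.151680/0.612240 ≈ 0.2477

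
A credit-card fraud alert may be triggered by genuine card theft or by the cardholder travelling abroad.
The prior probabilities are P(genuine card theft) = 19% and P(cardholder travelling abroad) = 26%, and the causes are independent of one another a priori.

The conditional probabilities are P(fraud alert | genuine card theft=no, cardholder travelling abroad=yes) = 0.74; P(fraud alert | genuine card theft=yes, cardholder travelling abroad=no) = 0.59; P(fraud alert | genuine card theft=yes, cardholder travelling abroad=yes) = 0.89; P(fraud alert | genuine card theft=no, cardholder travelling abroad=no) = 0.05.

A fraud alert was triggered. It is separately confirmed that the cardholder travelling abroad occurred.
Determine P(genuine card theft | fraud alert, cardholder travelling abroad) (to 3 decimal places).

P(fraud alert | cardholder travelling abroad) = 0.74·0.81 + 0.89·0.19 = 0.599400 + 0.169100 = 0.768500
Of this, 0.169100 comes from 0.89·0.19 (the genuine card theft=true cases).
P(genuine card theft | fraud alert, cardholder travelling abroad) = 0.169100 / 0.768500 ≈ 0.220

P(genuine card theft | fraud alert, cardholder travelling abroad) ≈ 0.220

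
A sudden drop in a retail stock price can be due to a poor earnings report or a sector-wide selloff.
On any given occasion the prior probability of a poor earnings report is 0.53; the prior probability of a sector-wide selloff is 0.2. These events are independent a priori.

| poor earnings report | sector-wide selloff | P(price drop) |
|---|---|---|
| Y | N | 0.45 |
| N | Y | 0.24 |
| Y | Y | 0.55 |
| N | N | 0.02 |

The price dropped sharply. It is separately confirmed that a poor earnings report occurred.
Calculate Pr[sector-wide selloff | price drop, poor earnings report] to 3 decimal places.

For the numerator, keep only sector-wide selloff=true terms: 0.55*0.2 = 0.110000
Normalizer over all consistent configurations: 0.45*0.8 + 0.55*0.2 = 0.470000
P(sector-wide selloff | price drop, poor earnings report) = 0.110000/0.470000 ≈ 0.234

Pr[sector-wide selloff | price drop, poor earnings report] ≈ 0.234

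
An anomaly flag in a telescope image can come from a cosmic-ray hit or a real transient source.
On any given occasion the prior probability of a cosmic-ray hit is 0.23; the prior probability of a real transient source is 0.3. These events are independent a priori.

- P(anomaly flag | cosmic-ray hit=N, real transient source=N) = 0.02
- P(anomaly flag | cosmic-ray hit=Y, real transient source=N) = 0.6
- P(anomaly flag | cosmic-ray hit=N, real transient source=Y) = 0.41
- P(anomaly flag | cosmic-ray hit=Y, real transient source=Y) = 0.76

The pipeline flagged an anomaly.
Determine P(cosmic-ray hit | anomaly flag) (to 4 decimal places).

P(cosmic-ray hit | anomaly flag) ≈ 0.5855

P(anomaly flag) = 0.02*0.77*0.7 + 0.41*0.77*0.3 + 0.6*0.23*0.7 + 0.76*0.23*0.3 = 0.010780 + 0.094710 + 0.096600 + 0.052440 = 0.254530
The cosmic-ray hit-present share is 0.096600 + 0.052440 = 0.149040.
So P(cosmic-ray hit | anomaly flag) = 0.149040/0.254530 ≈ 0.5855.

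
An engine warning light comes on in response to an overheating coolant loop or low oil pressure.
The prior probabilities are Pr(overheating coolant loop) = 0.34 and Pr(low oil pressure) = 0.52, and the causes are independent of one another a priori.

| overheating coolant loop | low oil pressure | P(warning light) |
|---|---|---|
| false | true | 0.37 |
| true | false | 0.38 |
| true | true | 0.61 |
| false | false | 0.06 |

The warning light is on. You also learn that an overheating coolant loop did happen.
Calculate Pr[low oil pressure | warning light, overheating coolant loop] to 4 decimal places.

Pr[low oil pressure | warning light, overheating coolant loop] ≈ 0.6349

Enumerate both values of low oil pressure and weight by the priors:
  P(warning light | overheating coolant loop) = 0.38×0.48 + 0.61×0.52
        = 0.182400 + 0.317200 = 0.499600
The terms with low oil pressure present sum to 0.317200, so
  P(low oil pressure | warning light, overheating coolant loop) = 0.317200 / 0.499600 ≈ 0.6349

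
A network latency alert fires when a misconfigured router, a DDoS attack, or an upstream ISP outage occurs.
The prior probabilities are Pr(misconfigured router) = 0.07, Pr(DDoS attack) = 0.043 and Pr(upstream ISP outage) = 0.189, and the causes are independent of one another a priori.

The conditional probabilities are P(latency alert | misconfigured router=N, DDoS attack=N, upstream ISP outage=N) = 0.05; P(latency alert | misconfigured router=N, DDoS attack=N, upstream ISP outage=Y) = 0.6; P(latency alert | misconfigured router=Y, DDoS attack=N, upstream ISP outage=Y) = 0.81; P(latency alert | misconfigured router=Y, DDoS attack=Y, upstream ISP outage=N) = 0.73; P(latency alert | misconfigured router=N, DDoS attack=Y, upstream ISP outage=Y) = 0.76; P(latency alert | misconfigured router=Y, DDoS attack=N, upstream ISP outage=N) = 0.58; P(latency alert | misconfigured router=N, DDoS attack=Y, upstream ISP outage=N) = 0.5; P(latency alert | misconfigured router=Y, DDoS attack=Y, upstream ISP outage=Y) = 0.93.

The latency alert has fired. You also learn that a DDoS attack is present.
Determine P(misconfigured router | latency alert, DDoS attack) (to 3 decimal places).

P(misconfigured router | latency alert, DDoS attack) ≈ 0.095

By total probability over the 4 (misconfigured router, upstream ISP outage) configurations:
  P(latency alert | DDoS attack) = 0.5×0.93×0.811 + 0.76×0.93×0.189 + 0.73×0.07×0.811 + 0.93×0.07×0.189
        = 0.377115 + 0.133585 + 0.041442 + 0.012304 = 0.564446
Configurations with misconfigured router contribute 0.053746, so
  P(misconfigured router | latency alert, DDoS attack) = 0.053746 / 0.564446 ≈ 0.095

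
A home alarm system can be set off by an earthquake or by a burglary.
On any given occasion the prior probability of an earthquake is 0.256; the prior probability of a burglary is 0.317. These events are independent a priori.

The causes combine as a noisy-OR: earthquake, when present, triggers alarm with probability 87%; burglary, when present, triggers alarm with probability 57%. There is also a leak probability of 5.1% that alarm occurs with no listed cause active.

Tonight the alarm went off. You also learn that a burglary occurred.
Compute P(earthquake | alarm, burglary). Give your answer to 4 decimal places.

Under noisy-OR, P(alarm | causes) = 1 − (1−0.051)·∏(1−qᵢ) over the active causes.
P(alarm | burglary) = 0.59193·0.744 + 0.946951·0.256 = 0.440396 + 0.242419 = 0.682815
The earthquake-present share is 0.946951·0.256 = 0.242419.
P(earthquake | alarm, burglary) = 0.242419 / 0.682815 ≈ 0.3550

P(earthquake | alarm, burglary) ≈ 0.3550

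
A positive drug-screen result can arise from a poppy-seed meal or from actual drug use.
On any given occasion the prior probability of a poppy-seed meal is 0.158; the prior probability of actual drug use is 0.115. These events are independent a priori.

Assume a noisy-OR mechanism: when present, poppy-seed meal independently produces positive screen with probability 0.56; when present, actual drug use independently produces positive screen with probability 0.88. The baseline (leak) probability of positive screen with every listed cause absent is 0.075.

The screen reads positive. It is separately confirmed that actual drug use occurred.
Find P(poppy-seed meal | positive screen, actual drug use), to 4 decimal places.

P(poppy-seed meal | positive screen, actual drug use) ≈ 0.1672

Under noisy-OR, P(positive screen | causes) = 1 − (1−0.075)·∏(1−qᵢ) over the active causes.
Sum P(positive screen|·) weighted by the priors over both values of poppy-seed meal:
  P(positive screen | actual drug use) = 0.889×0.842 + 0.95116×0.158
        = 0.748538 + 0.150283 = 0.898821
The terms with poppy-seed meal present sum to 0.150283, so
  P(poppy-seed meal | positive screen, actual drug use) = 0.150283 / 0.898821 ≈ 0.1672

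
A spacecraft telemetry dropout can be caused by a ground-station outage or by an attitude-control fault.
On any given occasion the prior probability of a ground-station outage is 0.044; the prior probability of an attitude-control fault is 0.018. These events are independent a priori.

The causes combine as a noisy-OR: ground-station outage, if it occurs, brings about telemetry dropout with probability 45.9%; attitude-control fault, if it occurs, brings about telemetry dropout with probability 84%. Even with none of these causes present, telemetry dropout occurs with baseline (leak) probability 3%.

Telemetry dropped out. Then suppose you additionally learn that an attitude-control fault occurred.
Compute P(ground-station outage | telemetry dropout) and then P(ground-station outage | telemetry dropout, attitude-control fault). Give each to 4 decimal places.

P(ground-station outage | telemetry dropout) ≈ 0.3324; P(ground-station outage | telemetry dropout, attitude-control fault) ≈ 0.0475

Under noisy-OR, P(telemetry dropout | causes) = 1 − (1−0.03)·∏(1−qᵢ) over the active causes.
By total probability over the 4 (ground-station outage, attitude-control fault) configurations:
  P(telemetry dropout) = 0.03·0.956·0.982 + 0.8448·0.956·0.018 + 0.47523·0.044·0.982 + 0.916037·0.044·0.018
        = 0.028164 + 0.014537 + 0.020534 + 0.000726 = 0.063961
The terms with ground-station outage present sum to 0.021260, so
  P(ground-station outage | telemetry dropout) = 0.021260 / 0.063961 ≈ 0.3324

Now also conditioning on attitude-control fault=true:
P(telemetry dropout | attitude-control fault) = 0.8448·0.956 + 0.916037·0.044 = 0.807629 + 0.040306 = 0.847935
Of this, 0.040306 comes from 0.916037·0.044 (the ground-station outage=true cases).
P(ground-station outage | telemetry dropout, attitude-control fault) = 0.040306 / 0.847935 ≈ 0.0475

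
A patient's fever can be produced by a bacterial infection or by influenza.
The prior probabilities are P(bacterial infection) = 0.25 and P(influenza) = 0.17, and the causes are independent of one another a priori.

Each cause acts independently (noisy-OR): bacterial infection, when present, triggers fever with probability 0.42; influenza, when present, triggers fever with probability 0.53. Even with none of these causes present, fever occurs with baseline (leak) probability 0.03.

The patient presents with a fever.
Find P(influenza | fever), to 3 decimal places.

P(influenza | fever) ≈ 0.479

Under noisy-OR, P(fever | causes) = 1 − (1−0.03)·∏(1−qᵢ) over the active causes.
Enumerate the 4 (bacterial infection, influenza) configurations and weight by the priors:
  P(fever) = 0.03*0.75*0.83 + 0.5441*0.75*0.17 + 0.4374*0.25*0.83 + 0.735578*0.25*0.17
        = 0.018675 + 0.069373 + 0.090760 + 0.031262 = 0.210070
The terms with influenza present sum to 0.100635, so
  P(influenza | fever) = 0.100635 / 0.210070 ≈ 0.479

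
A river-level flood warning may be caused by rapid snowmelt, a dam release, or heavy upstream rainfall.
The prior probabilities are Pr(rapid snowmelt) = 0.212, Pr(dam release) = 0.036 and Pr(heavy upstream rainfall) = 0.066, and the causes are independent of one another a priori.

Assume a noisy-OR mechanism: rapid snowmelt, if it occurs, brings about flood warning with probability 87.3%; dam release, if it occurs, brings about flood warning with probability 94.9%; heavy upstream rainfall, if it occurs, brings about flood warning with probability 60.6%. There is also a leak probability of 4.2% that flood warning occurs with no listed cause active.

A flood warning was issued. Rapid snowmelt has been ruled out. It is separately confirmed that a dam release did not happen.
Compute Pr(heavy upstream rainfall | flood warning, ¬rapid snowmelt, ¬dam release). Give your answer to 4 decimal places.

Under noisy-OR, P(flood warning | causes) = 1 − (1−0.042)·∏(1−qᵢ) over the active causes.
For the numerator, keep only heavy upstream rainfall=true terms: 0.622548×0.066 = 0.041088
The normalizing constant is 0.042×0.934 + 0.622548×0.066 = 0.080316
P(heavy upstream rainfall | flood warning, ¬rapid snowmelt, ¬dam release) = 0.041088/0.080316 ≈ 0.5116

Pr(heavy upstream rainfall | flood warning, ¬rapid snowmelt, ¬dam release) ≈ 0.5116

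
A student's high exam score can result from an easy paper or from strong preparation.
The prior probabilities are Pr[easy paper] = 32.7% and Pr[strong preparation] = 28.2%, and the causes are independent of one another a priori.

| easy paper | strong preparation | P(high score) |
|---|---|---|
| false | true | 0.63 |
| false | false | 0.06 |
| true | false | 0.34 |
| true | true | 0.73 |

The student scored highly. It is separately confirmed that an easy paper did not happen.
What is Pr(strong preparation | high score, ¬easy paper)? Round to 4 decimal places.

Weight on strong preparation=true, given the evidence: 0.63×0.282 = 0.177660
Normalizer over all consistent configurations: 0.06×0.718 + 0.63×0.282 = 0.220740
Posterior = 0.177660 / 0.220740 ≈ 0.8048

Pr(strong preparation | high score, ¬easy paper) ≈ 0.8048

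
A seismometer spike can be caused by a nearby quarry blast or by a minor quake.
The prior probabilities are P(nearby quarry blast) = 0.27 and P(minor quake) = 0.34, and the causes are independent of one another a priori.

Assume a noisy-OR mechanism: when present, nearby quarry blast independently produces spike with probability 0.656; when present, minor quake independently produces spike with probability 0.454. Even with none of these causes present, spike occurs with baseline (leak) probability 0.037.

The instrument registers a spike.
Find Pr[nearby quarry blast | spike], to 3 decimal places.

Pr[nearby quarry blast | spike] ≈ 0.589

Under noisy-OR, P(spike | causes) = 1 − (1−0.037)·∏(1−qᵢ) over the active causes.
P(spike) = 0.037·0.73·0.66 + 0.474202·0.73·0.34 + 0.668728·0.27·0.66 + 0.819125·0.27·0.34 = 0.017827 + 0.117697 + 0.119167 + 0.075196 = 0.329887
Of this, 0.194363 comes from 0.119167 + 0.075196 (the nearby quarry blast=true cases).
Hence the posterior is 0.194363/0.329887 ≈ 0.589.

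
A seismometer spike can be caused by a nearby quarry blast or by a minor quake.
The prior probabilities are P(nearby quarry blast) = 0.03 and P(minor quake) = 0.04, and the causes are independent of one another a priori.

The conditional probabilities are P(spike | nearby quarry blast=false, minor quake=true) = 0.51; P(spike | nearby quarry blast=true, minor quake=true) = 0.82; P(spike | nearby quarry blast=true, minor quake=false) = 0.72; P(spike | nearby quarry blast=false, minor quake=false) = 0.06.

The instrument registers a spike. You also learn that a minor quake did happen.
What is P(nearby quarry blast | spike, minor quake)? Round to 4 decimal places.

P(spike | minor quake) = 0.51×0.97 + 0.82×0.03 = 0.494700 + 0.024600 = 0.519300
Restricting to configurations with nearby quarry blast present: 0.82×0.03 = 0.024600.
Hence the posterior is 0.024600/0.519300 ≈ 0.0474.

P(nearby quarry blast | spike, minor quake) ≈ 0.0474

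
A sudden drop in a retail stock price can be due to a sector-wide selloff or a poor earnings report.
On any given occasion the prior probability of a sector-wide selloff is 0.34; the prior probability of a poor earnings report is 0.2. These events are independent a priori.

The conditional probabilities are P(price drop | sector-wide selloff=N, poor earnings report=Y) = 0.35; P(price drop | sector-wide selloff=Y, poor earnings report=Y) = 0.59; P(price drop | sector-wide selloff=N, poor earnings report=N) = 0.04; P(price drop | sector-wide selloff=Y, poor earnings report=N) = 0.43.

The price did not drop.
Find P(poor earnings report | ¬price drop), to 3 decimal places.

P(poor earnings report | ¬price drop) ≈ 0.147

By total probability over the 4 (sector-wide selloff, poor earnings report) configurations:
  P(¬price drop) = 0.96*0.66*0.8 + 0.65*0.66*0.2 + 0.57*0.34*0.8 + 0.41*0.34*0.2
        = 0.506880 + 0.085800 + 0.155040 + 0.027880 = 0.775600
Keeping only the poor earnings report-present terms gives 0.113680, so
  P(poor earnings report | ¬price drop) = 0.113680 / 0.775600 ≈ 0.147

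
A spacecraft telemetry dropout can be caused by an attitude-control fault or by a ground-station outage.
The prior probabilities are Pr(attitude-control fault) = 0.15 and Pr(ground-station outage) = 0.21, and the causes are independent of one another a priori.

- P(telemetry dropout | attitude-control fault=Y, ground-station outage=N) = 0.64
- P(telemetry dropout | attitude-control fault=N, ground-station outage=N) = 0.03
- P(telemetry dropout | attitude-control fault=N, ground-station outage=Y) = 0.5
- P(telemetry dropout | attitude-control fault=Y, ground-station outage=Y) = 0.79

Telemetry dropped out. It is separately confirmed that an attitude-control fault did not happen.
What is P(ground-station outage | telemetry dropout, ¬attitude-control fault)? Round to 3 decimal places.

P(ground-station outage | telemetry dropout, ¬attitude-control fault) ≈ 0.816

Weight on ground-station outage=true, given the evidence: 0.5×0.21 = 0.105000
Denominator P(telemetry dropout | ¬attitude-control fault): 0.03×0.79 + 0.5×0.21 = 0.128700
Posterior = 0.105000 / 0.128700 ≈ 0.816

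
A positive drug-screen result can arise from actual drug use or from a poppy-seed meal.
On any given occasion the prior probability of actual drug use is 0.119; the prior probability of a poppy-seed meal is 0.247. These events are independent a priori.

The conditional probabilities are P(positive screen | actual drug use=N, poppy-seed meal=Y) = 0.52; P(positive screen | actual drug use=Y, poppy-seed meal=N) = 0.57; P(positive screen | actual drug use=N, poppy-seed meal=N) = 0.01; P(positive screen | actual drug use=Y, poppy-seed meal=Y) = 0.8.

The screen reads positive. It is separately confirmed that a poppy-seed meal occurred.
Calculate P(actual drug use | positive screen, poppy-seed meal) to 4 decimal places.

P(actual drug use | positive screen, poppy-seed meal) ≈ 0.1721

P(positive screen | poppy-seed meal) = 0.52·0.881 + 0.8·0.119 = 0.458120 + 0.095200 = 0.553320
The actual drug use-present share is 0.8·0.119 = 0.095200.
P(actual drug use | positive screen, poppy-seed meal) = 0.095200 / 0.553320 ≈ 0.1721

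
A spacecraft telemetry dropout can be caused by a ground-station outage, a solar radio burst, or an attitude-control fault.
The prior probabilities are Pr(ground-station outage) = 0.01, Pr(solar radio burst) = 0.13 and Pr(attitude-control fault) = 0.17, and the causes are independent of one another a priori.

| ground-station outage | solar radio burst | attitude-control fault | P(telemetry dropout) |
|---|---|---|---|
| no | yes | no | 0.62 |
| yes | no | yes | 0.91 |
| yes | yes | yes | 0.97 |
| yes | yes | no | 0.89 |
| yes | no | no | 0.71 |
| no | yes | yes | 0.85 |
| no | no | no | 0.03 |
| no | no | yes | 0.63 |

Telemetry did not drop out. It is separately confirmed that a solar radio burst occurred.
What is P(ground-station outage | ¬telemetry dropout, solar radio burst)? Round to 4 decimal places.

P(ground-station outage | ¬telemetry dropout, solar radio burst) ≈ 0.0028

Enumerate the 4 (ground-station outage, attitude-control fault) configurations and weight by the priors:
  P(¬telemetry dropout | solar radio burst) = 0.38*0.99*0.83 + 0.15*0.99*0.17 + 0.11*0.01*0.83 + 0.03*0.01*0.17
        = 0.312246 + 0.025245 + 0.000913 + 0.000051 = 0.338455
Keeping only the ground-station outage-present terms gives 0.000964, so
  P(ground-station outage | ¬telemetry dropout, solar radio burst) = 0.000964 / 0.338455 ≈ 0.0028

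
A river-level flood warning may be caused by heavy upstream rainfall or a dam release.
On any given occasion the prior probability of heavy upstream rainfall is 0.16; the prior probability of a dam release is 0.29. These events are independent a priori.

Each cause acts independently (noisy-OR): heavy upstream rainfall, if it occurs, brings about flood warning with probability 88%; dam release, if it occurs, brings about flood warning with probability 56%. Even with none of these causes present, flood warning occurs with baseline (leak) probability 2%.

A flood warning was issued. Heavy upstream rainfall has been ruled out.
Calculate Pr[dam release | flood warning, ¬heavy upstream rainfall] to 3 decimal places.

Pr[dam release | flood warning, ¬heavy upstream rainfall] ≈ 0.921

Under noisy-OR, P(flood warning | causes) = 1 − (1−0.02)·∏(1−qᵢ) over the active causes.
P(flood warning | ¬heavy upstream rainfall) = 0.02×0.71 + 0.5688×0.29 = 0.014200 + 0.164952 = 0.179152
Of this, 0.164952 comes from 0.5688×0.29 (the dam release=true cases).
P(dam release | flood warning, ¬heavy upstream rainfall) = 0.164952 / 0.179152 ≈ 0.921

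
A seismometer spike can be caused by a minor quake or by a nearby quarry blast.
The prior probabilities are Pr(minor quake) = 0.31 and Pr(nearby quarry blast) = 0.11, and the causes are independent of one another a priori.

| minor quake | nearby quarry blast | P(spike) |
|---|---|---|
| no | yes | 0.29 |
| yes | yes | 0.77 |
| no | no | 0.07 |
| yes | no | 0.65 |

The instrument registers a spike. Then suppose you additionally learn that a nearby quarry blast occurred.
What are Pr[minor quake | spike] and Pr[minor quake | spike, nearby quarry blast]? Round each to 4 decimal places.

By total probability over the 4 (minor quake, nearby quarry blast) configurations:
  P(spike) = 0.07*0.69*0.89 + 0.29*0.69*0.11 + 0.65*0.31*0.89 + 0.77*0.31*0.11
        = 0.042987 + 0.022011 + 0.179335 + 0.026257 = 0.270590
The terms with minor quake present sum to 0.205592, so
  P(minor quake | spike) = 0.205592 / 0.270590 ≈ 0.7598

With the extra evidence:
Enumerate both values of minor quake and weight by the priors:
  P(spike | nearby quarry blast) = 0.29·0.69 + 0.77·0.31
        = 0.200100 + 0.238700 = 0.438800
The terms with minor quake present sum to 0.238700, so
  P(minor quake | spike, nearby quarry blast) = 0.238700 / 0.438800 ≈ 0.5440
The drop from 0.7598 to 0.5440 is the explaining-away (discounting) effect.

Pr[minor quake | spike] ≈ 0.7598; Pr[minor quake | spike, nearby quarry blast] ≈ 0.5440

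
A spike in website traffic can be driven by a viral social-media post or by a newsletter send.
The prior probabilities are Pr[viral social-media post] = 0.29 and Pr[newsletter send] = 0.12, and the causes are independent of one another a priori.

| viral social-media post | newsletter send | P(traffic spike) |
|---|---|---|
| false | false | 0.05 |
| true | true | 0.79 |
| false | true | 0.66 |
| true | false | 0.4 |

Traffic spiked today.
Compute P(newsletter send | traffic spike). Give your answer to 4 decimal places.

P(traffic spike) = 0.05*0.71*0.88 + 0.66*0.71*0.12 + 0.4*0.29*0.88 + 0.79*0.29*0.12 = 0.031240 + 0.056232 + 0.102080 + 0.027492 = 0.217044
Restricting to configurations with newsletter send present: 0.056232 + 0.027492 = 0.083724.
So P(newsletter send | traffic spike) = 0.083724/0.217044 ≈ 0.3857.

P(newsletter send | traffic spike) ≈ 0.3857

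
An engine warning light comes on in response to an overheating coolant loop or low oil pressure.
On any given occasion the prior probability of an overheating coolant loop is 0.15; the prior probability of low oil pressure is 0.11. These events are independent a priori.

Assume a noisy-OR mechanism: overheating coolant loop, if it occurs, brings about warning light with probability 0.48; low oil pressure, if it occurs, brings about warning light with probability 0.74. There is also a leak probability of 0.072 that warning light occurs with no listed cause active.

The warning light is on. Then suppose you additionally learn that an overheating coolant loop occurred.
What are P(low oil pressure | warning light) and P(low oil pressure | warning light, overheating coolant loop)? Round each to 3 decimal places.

P(low oil pressure | warning light) ≈ 0.409; P(low oil pressure | warning light, overheating coolant loop) ≈ 0.173

Under noisy-OR, P(warning light | causes) = 1 − (1−0.072)·∏(1−qᵢ) over the active causes.
Enumerate the 4 (overheating coolant loop, low oil pressure) configurations and weight by the priors:
  P(warning light) = 0.072*0.85*0.89 + 0.75872*0.85*0.11 + 0.51744*0.15*0.89 + 0.874534*0.15*0.11
        = 0.054468 + 0.070940 + 0.069078 + 0.014430 = 0.208916
Configurations with low oil pressure contribute 0.085370, so
  P(low oil pressure | warning light) = 0.085370 / 0.208916 ≈ 0.409

Now also conditioning on overheating coolant loop=true:
Sum P(warning light|·) weighted by the priors over both values of low oil pressure:
  P(warning light | overheating coolant loop) = 0.51744*0.89 + 0.874534*0.11
        = 0.460522 + 0.096199 = 0.556721
Keeping only the low oil pressure-present terms gives 0.096199, so
  P(low oil pressure | warning light, overheating coolant loop) = 0.096199 / 0.556721 ≈ 0.173
This is intercausal reasoning (explaining away): once overheating coolant loop accounts for the warning light, low oil pressure becomes less likely.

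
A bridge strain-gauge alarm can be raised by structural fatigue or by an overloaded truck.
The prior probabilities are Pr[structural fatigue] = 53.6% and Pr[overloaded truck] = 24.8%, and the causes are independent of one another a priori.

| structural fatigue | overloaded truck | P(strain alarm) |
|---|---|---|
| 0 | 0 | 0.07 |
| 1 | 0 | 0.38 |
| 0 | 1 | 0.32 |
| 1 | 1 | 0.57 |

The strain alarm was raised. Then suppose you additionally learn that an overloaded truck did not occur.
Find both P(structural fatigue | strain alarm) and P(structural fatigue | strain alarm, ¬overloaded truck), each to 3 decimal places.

P(structural fatigue | strain alarm) ≈ 0.789; P(structural fatigue | strain alarm, ¬overloaded truck) ≈ 0.862

Sum P(strain alarm|·) weighted by the priors over the 4 (structural fatigue, overloaded truck) configurations:
  P(strain alarm) = 0.07·0.464·0.752 + 0.32·0.464·0.248 + 0.38·0.536·0.752 + 0.57·0.536·0.248
        = 0.024425 + 0.036823 + 0.153167 + 0.075769 = 0.290184
Keeping only the structural fatigue-present terms gives 0.228936, so
  P(structural fatigue | strain alarm) = 0.228936 / 0.290184 ≈ 0.789

With the extra evidence:
P(strain alarm | ¬overloaded truck) = 0.07×0.464 + 0.38×0.536 = 0.032480 + 0.203680 = 0.236160
The structural fatigue-present share is 0.38×0.536 = 0.203680.
Hence the posterior is 0.203680/0.236160 ≈ 0.862.
Ruling out overloaded truck raises the posterior on structural fatigue — the flip side of explaining away.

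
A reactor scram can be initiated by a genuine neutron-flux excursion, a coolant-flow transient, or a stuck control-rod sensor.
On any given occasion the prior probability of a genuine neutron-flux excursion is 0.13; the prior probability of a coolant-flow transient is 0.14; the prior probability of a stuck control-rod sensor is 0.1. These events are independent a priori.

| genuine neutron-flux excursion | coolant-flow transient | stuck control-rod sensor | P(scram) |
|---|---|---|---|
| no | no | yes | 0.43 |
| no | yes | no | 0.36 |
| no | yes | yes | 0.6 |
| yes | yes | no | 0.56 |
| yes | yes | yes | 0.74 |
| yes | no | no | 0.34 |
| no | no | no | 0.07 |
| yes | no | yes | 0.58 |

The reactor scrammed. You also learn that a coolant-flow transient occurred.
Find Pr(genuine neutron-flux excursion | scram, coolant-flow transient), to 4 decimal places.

Weight on genuine neutron-flux excursion=true, given the evidence: 0.065520 + 0.009620 = 0.075140
The normalizing constant is 0.36×0.87×0.9 + 0.6×0.87×0.1 + 0.56×0.13×0.9 + 0.74×0.13×0.1 = 0.409220
P(genuine neutron-flux excursion | scram, coolant-flow transient) = 0.075140/0.409220 ≈ 0.1836

Pr(genuine neutron-flux excursion | scram, coolant-flow transient) ≈ 0.1836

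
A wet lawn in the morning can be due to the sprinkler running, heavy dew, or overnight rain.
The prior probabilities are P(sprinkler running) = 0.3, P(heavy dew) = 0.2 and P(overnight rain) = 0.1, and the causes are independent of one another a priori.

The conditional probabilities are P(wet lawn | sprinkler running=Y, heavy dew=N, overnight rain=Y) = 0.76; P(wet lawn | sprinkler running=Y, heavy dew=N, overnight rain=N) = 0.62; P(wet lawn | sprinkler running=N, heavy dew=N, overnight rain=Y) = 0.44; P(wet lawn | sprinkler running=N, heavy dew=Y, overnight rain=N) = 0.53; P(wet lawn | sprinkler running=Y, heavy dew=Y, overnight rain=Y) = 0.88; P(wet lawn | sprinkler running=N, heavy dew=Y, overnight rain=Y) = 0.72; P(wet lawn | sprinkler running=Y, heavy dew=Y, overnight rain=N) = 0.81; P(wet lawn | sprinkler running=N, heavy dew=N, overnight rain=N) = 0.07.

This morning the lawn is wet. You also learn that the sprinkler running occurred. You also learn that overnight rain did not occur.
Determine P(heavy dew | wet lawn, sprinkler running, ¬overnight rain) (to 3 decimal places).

P(heavy dew | wet lawn, sprinkler running, ¬overnight rain) ≈ 0.246

Numerator (weight on configurations with heavy dew): 0.81×0.2 = 0.162000
Denominator P(wet lawn | sprinkler running, ¬overnight rain): 0.62×0.8 + 0.81×0.2 = 0.658000
P(heavy dew | wet lawn, sprinkler running, ¬overnight rain) = 0.162000/0.658000 ≈ 0.246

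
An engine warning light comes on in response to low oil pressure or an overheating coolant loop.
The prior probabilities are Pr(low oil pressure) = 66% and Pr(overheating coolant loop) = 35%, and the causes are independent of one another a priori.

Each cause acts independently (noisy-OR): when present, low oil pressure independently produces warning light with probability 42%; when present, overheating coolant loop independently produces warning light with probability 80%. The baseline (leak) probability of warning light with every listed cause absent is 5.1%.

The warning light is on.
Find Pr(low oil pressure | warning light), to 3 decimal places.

Under noisy-OR, P(warning light | causes) = 1 − (1−0.051)·∏(1−qᵢ) over the active causes.
Enumerate the 4 (low oil pressure, overheating coolant loop) configurations and weight by the priors:
  P(warning light) = 0.051*0.34*0.65 + 0.8102*0.34*0.35 + 0.44958*0.66*0.65 + 0.889916*0.66*0.35
        = 0.011271 + 0.096414 + 0.192870 + 0.205571 = 0.506126
Configurations with low oil pressure contribute 0.398441, so
  P(low oil pressure | warning light) = 0.398441 / 0.506126 ≈ 0.787

Pr(low oil pressure | warning light) ≈ 0.787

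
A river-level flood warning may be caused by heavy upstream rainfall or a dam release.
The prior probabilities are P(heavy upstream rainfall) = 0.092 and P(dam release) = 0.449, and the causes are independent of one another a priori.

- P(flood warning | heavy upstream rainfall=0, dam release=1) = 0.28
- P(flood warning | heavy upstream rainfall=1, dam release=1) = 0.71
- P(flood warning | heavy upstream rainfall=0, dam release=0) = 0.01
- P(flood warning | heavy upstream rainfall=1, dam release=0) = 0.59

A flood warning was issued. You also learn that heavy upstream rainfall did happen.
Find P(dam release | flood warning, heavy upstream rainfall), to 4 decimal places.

P(dam release | flood warning, heavy upstream rainfall) ≈ 0.4951

Weight on dam release=true, given the evidence: 0.71·0.449 = 0.318790
Normalizer over all consistent configurations: 0.59·0.551 + 0.71·0.449 = 0.643880
P(dam release | flood warning, heavy upstream rainfall) = 0.318790/0.643880 ≈ 0.4951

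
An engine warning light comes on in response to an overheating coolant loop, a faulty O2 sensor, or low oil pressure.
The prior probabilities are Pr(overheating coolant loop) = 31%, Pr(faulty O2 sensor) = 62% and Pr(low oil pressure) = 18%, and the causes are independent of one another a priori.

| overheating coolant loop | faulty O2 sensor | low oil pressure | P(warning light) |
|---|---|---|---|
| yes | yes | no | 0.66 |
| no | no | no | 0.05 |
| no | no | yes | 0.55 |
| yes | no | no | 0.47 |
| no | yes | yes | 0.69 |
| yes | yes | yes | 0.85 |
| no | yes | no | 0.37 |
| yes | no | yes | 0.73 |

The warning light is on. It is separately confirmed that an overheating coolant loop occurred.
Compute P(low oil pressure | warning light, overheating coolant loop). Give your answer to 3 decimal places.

Weight on low oil pressure=true, given the evidence: 0.049932 + 0.094860 = 0.144792
The normalizing constant is 0.47×0.38×0.82 + 0.73×0.38×0.18 + 0.66×0.62×0.82 + 0.85×0.62×0.18 = 0.626788
P(low oil pressure | warning light, overheating coolant loop) = 0.144792/0.626788 ≈ 0.231

P(low oil pressure | warning light, overheating coolant loop) ≈ 0.231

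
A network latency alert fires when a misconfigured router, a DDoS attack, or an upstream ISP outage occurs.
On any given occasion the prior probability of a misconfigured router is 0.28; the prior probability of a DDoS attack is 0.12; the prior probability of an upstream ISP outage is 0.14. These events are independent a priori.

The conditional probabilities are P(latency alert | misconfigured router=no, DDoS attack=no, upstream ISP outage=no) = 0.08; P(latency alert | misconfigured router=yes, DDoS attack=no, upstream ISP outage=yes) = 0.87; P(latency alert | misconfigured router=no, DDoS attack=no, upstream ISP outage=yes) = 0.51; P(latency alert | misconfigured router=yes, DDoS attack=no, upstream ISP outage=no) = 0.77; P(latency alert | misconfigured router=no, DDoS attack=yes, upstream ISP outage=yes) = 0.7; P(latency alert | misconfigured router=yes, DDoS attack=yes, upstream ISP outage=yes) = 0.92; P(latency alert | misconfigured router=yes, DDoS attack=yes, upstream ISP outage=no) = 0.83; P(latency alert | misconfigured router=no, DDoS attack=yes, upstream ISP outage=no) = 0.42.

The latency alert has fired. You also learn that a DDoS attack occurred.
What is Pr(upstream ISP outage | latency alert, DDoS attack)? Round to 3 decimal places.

Enumerate the 4 (misconfigured router, upstream ISP outage) configurations and weight by the priors:
  P(latency alert | DDoS attack) = 0.42×0.72×0.86 + 0.7×0.72×0.14 + 0.83×0.28×0.86 + 0.92×0.28×0.14
        = 0.260064 + 0.070560 + 0.199864 + 0.036064 = 0.566552
Keeping only the upstream ISP outage-present terms gives 0.106624, so
  P(upstream ISP outage | latency alert, DDoS attack) = 0.106624 / 0.566552 ≈ 0.188

Pr(upstream ISP outage | latency alert, DDoS attack) ≈ 0.188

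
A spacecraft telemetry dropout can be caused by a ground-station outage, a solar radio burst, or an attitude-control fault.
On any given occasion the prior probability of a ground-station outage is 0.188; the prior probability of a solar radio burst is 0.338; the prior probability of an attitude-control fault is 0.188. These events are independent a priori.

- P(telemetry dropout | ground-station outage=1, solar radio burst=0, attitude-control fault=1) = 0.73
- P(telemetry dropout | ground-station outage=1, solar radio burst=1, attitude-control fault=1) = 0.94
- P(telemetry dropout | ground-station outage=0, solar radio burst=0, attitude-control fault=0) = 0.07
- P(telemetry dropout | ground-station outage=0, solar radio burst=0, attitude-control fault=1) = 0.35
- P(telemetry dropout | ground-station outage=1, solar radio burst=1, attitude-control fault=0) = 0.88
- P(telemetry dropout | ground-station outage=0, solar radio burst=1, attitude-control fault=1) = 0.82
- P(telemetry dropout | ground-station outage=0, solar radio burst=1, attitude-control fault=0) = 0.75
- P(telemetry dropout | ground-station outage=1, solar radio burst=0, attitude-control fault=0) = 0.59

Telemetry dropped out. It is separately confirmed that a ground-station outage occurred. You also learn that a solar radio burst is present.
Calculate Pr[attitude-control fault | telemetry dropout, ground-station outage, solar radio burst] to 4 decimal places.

Sum P(telemetry dropout|·) weighted by the priors over both values of attitude-control fault:
  P(telemetry dropout | ground-station outage, solar radio burst) = 0.88*0.812 + 0.94*0.188
        = 0.714560 + 0.176720 = 0.891280
Configurations with attitude-control fault contribute 0.176720, so
  P(attitude-control fault | telemetry dropout, ground-station outage, solar radio burst) = 0.176720 / 0.891280 ≈ 0.1983

Pr[attitude-control fault | telemetry dropout, ground-station outage, solar radio burst] ≈ 0.1983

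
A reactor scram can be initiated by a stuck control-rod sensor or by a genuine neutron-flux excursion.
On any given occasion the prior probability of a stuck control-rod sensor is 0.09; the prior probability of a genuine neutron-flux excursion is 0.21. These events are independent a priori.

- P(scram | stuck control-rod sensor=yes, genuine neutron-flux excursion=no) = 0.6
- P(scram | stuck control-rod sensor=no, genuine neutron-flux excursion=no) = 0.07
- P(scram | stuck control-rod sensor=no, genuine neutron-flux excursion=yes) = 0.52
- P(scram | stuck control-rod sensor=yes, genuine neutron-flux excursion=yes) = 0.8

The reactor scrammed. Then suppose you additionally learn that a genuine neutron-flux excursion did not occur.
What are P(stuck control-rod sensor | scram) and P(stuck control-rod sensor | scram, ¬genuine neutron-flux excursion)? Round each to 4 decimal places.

P(stuck control-rod sensor | scram) ≈ 0.2785; P(stuck control-rod sensor | scram, ¬genuine neutron-flux excursion) ≈ 0.4588

P(scram) = 0.07*0.91*0.79 + 0.52*0.91*0.21 + 0.6*0.09*0.79 + 0.8*0.09*0.21 = 0.050323 + 0.099372 + 0.042660 + 0.015120 = 0.207475
The stuck control-rod sensor-present share is 0.042660 + 0.015120 = 0.057780.
Hence the posterior is 0.057780/0.207475 ≈ 0.2785.

Now also conditioning on genuine neutron-flux excursion≠true:
Weight on stuck control-rod sensor=true, given the evidence: 0.6*0.09 = 0.054000
The normalizing constant is 0.07*0.91 + 0.6*0.09 = 0.117700
Posterior = 0.054000 / 0.117700 ≈ 0.4588
Ruling out genuine neutron-flux excursion raises the posterior on stuck control-rod sensor — the flip side of explaining away.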